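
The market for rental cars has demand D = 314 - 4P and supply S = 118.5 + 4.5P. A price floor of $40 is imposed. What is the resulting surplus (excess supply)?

Equilibrium price would be P* = 23, so the floor at 40 binds.
At P = 40: D = 154, S = 298.5.
Surplus = 298.5 − 154 = 144.5.

Surplus = 144.5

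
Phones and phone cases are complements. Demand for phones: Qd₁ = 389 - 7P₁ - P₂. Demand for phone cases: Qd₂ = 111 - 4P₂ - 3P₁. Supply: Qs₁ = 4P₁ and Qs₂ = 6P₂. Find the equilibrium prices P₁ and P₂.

Market 1: 389 - 7P₁ - P₂ = 4P₁ → 11P₁ + P₂ = 389.
Market 2: 10P₂ + 3P₁ = 111.
Eliminating P₂: 10×(1) − 1×(2) gives 107P₁ = 3779, so P₁ = 3779/107.
Back-substitute into (2): P₂ = (111 − 3×3779/107) / 10 = 54/107.

P₁ = 3779/107, P₂ = 54/107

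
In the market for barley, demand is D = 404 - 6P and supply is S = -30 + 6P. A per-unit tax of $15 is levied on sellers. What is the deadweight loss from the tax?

Deadweight loss = 337.5

Pre-tax equilibrium: P* = 217/6, Q* = 187.
Tax on sellers shifts supply to S = -30 + 6(P − 15) = -120 + 6P.
404 - 6P = -120 + 6P gives buyer price Pb = 131/3; sellers receive Ps = 131/3 − 15 = 86/3.
New quantity: Q = 404 − 6(131/3) = 142.
DWL = ½ × 15 × (187 − 142) = 337.5.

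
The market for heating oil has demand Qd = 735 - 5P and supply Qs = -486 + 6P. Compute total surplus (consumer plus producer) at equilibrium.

Total surplus = 5940

Equilibrium: 735 - 5P = -486 + 6P gives P* = 111, Q* = 180.
Demand choke price: P = 147; supply starts at P = 81.
CS = ½(147 − 111)(180) = 3240; PS = ½(111 − 81)(180) = 2700.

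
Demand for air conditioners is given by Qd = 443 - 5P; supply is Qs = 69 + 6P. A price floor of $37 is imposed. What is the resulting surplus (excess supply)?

Equilibrium price would be P* = 34, so the floor at 37 binds.
At P = 37: Qd = 258, Qs = 291.
Surplus = 291 − 258 = 33.

Surplus = 33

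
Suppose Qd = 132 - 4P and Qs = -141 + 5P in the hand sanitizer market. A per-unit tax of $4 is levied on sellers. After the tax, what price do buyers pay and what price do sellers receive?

Pre-tax equilibrium: P* = 91/3, Q* = 32/3.
Tax on sellers shifts supply to Qs = -141 + 5(P − 4) = -161 + 5P.
132 - 4P = -161 + 5P gives buyer price Pb = 293/9; sellers receive Ps = 293/9 − 4 = 257/9.
New quantity: Q = 132 − 4(293/9) = 16/9.

Buyers pay 293/9, sellers receive 257/9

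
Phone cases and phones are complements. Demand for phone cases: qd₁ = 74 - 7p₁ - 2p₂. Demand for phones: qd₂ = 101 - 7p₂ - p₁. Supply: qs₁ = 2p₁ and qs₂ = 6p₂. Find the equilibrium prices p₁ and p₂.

p₁ = 152/23, p₂ = 167/23

Market 1: 74 - 7p₁ - 2p₂ = 2p₁ → 9p₁ + 2p₂ = 74.
Market 2: 13p₂ + p₁ = 101.
Eliminating p₂: 13×(1) − 2×(2) gives 115p₁ = 760, so p₁ = 152/23.
Back-substitute into (2): p₂ = (101 − 1×152/23) / 13 = 167/23.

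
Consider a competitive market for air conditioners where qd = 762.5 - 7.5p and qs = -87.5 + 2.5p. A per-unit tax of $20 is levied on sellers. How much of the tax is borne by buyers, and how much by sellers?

Pre-tax equilibrium: p* = 85, q* = 125.
Tax on sellers shifts supply to qs = -87.5 + 2.5(p − 20) = -137.5 + 2.5p.
762.5 - 7.5p = -137.5 + 2.5p gives buyer price pb = 90; sellers receive ps = 90 − 20 = 70.
New quantity: q = 762.5 − 7.5(90) = 87.5.
Buyer burden = 90 − 85 = 5; seller burden = 85 − 70 = 15.

Buyers bear $5, sellers bear $15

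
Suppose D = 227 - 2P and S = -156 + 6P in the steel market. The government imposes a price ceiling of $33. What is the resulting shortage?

Equilibrium price would be P* = 47.875, so the ceiling at 33 binds.
At P = 33: D = 227 − 2(33) = 161, S = -156 + 6(33) = 42.
Shortage = 161 − 42 = 119.

Shortage = 119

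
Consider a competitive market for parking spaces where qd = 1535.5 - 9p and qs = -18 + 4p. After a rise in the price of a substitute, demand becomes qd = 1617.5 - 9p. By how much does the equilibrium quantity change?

Δq = 328/13

Original equilibrium: p* = 119.5, q* = 460.
New equilibrium: 1617.5 - 9p = -18 + 4p, so 1635.5 = 13p and p' = 3271/26; q' = 1617.5 − 9(3271/26) = 6308/13.
Change in quantity: 6308/13 − 460 = 328/13.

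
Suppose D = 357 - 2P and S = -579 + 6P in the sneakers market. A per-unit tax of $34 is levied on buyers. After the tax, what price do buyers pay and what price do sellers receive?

Pre-tax equilibrium: P* = 117, Q* = 123.
Tax on buyers shifts demand to D = 357 − 2(P + 34) = 289 - 2P.
289 - 2P = -579 + 6P gives seller price Ps = 108.5; buyers pay Pb = 108.5 + 34 = 142.5.
New quantity: Q = 357 − 2(142.5) = 72.

Buyers pay $142.5, sellers receive $108.5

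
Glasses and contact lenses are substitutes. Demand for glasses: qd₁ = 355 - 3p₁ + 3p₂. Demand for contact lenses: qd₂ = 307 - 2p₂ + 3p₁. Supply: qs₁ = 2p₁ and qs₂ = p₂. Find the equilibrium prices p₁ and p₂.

Market 1: 355 - 3p₁ + 3p₂ = 2p₁ → 5p₁ - 3p₂ = 355.
Market 2: 3p₂ - 3p₁ = 307.
Eliminating p₂: 3×(1) + 3×(2) gives 6p₁ = 1986, so p₁ = 331.
Back-substitute into (2): p₂ = (307 + 3×331) / 3 = 1300/3.

p₁ = 331, p₂ = 1300/3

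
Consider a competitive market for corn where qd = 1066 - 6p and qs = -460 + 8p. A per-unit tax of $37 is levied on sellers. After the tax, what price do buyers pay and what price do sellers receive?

Buyers pay 911/7, sellers receive 652/7

Pre-tax equilibrium: p* = 109, q* = 412.
Tax on sellers shifts supply to qs = -460 + 8(p − 37) = -756 + 8p.
1066 - 6p = -756 + 8p gives buyer price pb = 911/7; sellers receive ps = 911/7 − 37 = 652/7.
New quantity: q = 1066 − 6(911/7) = 1996/7.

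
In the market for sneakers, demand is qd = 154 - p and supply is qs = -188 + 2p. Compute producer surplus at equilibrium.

Equilibrium: 154 - p = -188 + 2p gives p* = 114, q* = 40.
Supply starts at p = 94 (where qs = 0).
PS = ½(114 − 94)(40) = 400.

Producer surplus = 400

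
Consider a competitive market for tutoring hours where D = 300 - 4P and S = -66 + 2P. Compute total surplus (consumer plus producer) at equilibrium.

Equilibrium: 300 - 4P = -66 + 2P gives P* = 61, Q* = 56.
Demand choke price: P = 75; supply starts at P = 33.
CS = ½(75 − 61)(56) = 392; PS = ½(61 − 33)(56) = 784.

Total surplus = 1176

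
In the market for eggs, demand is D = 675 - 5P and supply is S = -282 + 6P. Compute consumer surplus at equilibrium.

Consumer surplus = 5760

Equilibrium: 675 - 5P = -282 + 6P gives P* = 87, Q* = 240.
Demand choke price (D = 0): P = 135.
CS = ½(135 − 87)(240) = 5760.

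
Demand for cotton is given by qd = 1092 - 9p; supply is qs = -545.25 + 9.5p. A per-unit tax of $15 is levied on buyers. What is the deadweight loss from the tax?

Deadweight loss = 38475/74

Pre-tax equilibrium: p* = 88.5, q* = 295.5.
Tax on buyers shifts demand to qd = 1092 − 9(p + 15) = 957 - 9p.
957 - 9p = -545.25 + 9.5p gives seller price ps = 6009/74; buyers pay pb = 6009/74 + 15 = 7119/74.
New quantity: q = 1092 − 9(7119/74) = 16737/74.
DWL = ½ × 15 × (295.5 − 16737/74) = 38475/74.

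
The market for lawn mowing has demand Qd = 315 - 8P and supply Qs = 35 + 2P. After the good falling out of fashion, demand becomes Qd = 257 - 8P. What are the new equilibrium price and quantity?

P' = 22.2, Q' = 79.4

Original equilibrium: P* = 28, Q* = 91.
New equilibrium: 257 - 8P = 35 + 2P, so 222 = 10P and P' = 22.2; Q' = 257 − 8(22.2) = 79.4.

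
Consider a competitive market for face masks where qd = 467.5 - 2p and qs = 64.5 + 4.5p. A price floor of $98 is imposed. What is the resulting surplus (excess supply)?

Equilibrium price would be p* = 62, so the floor at 98 binds.
At p = 98: qd = 271.5, qs = 505.5.
Surplus = 505.5 − 271.5 = 234.

Surplus = 234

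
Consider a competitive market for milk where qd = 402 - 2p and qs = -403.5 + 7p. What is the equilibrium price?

p* = 89.5

Set qd = qs: 402 - 2p = -403.5 + 7p.
805.5 = 9p, so p* = 89.5.
q* = 402 − 2(89.5) = 223.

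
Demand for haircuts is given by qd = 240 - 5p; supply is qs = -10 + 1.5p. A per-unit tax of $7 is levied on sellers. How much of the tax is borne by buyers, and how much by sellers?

Buyers bear 21/13, sellers bear 70/13

Pre-tax equilibrium: p* = 500/13, q* = 620/13.
Tax on sellers shifts supply to qs = -10 + 1.5(p − 7) = -20.5 + 1.5p.
240 - 5p = -20.5 + 1.5p gives buyer price pb = 521/13; sellers receive ps = 521/13 − 7 = 430/13.
New quantity: q = 240 − 5(521/13) = 515/13.
Buyer burden = 521/13 − 500/13 = 21/13; seller burden = 500/13 − 430/13 = 70/13.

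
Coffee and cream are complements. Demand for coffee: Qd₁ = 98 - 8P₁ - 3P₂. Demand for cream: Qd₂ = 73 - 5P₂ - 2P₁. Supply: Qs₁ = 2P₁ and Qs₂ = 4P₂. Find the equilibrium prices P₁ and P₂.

Market 1: 98 - 8P₁ - 3P₂ = 2P₁ → 10P₁ + 3P₂ = 98.
Market 2: 9P₂ + 2P₁ = 73.
Eliminating P₂: 9×(1) − 3×(2) gives 84P₁ = 663, so P₁ = 221/28.
Back-substitute into (2): P₂ = (73 − 2×221/28) / 9 = 89/14.

P₁ = 221/28, P₂ = 89/14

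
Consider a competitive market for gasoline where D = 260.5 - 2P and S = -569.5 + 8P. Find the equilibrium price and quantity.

P* = 83, Q* = 94.5

Set D = S: 260.5 - 2P = -569.5 + 8P.
830 = 10P, so P* = 83.
Q* = 260.5 − 2(83) = 94.5.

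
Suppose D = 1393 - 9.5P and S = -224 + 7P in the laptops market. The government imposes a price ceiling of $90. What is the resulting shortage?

Shortage = 132

Equilibrium price would be P* = 98, so the ceiling at 90 binds.
At P = 90: D = 1393 − 9.5(90) = 538, S = -224 + 7(90) = 406.
Shortage = 538 − 406 = 132.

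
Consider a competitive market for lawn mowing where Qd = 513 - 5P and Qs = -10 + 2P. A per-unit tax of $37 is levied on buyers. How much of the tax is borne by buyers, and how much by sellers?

Pre-tax equilibrium: P* = 523/7, Q* = 976/7.
Tax on buyers shifts demand to Qd = 513 − 5(P + 37) = 328 - 5P.
328 - 5P = -10 + 2P gives seller price Ps = 338/7; buyers pay Pb = 338/7 + 37 = 597/7.
New quantity: Q = 513 − 5(597/7) = 606/7.
Buyer burden = 597/7 − 523/7 = 74/7; seller burden = 523/7 − 338/7 = 185/7.

Buyers bear 74/7, sellers bear 185/7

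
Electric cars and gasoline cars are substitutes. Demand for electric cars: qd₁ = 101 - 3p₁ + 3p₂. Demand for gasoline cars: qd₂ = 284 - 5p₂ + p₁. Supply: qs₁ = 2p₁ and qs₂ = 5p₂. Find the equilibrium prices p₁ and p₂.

Market 1: 101 - 3p₁ + 3p₂ = 2p₁ → 5p₁ - 3p₂ = 101.
Market 2: 10p₂ - p₁ = 284.
Eliminating p₂: 10×(1) + 3×(2) gives 47p₁ = 1862, so p₁ = 1862/47.
Back-substitute into (2): p₂ = (284 + 1×1862/47) / 10 = 1521/47.

p₁ = 1862/47, p₂ = 1521/47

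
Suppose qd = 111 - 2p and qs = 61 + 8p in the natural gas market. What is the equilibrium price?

Set qd = qs: 111 - 2p = 61 + 8p.
50 = 10p, so p* = 5.
q* = 111 − 2(5) = 101.

p* = 5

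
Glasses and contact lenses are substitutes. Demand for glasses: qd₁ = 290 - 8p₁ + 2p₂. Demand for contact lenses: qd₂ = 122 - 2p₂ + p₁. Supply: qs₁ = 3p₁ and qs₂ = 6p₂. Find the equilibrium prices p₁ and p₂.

Market 1: 290 - 8p₁ + 2p₂ = 3p₁ → 11p₁ - 2p₂ = 290.
Market 2: 8p₂ - p₁ = 122.
Eliminating p₂: 8×(1) + 2×(2) gives 86p₁ = 2564, so p₁ = 1282/43.
Back-substitute into (2): p₂ = (122 + 1×1282/43) / 8 = 816/43.

p₁ = 1282/43, p₂ = 816/43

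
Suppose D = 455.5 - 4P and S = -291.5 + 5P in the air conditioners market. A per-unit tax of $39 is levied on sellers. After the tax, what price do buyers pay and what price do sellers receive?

Buyers pay 314/3, sellers receive 197/3

Pre-tax equilibrium: P* = 83, Q* = 123.5.
Tax on sellers shifts supply to S = -291.5 + 5(P − 39) = -486.5 + 5P.
455.5 - 4P = -486.5 + 5P gives buyer price Pb = 314/3; sellers receive Ps = 314/3 − 39 = 197/3.
New quantity: Q = 455.5 − 4(314/3) = 221/6.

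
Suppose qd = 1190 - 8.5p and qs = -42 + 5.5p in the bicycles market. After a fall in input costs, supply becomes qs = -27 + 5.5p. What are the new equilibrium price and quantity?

Original equilibrium: p* = 88, q* = 442.
New equilibrium: 1190 - 8.5p = -27 + 5.5p, so 1217 = 14p and p' = 1217/14; q' = 1190 − 8.5(1217/14) = 12631/28.

p' = 1217/14, q' = 12631/28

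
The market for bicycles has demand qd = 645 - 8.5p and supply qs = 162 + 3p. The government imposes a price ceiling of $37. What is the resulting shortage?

Shortage = 57.5

Equilibrium price would be p* = 42, so the ceiling at 37 binds.
At p = 37: qd = 645 − 8.5(37) = 330.5, qs = 162 + 3(37) = 273.
Shortage = 330.5 − 273 = 57.5.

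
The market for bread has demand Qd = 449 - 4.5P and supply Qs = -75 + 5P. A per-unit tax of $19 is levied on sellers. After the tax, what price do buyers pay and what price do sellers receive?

Pre-tax equilibrium: P* = 1048/19, Q* = 3815/19.
Tax on sellers shifts supply to Qs = -75 + 5(P − 19) = -170 + 5P.
449 - 4.5P = -170 + 5P gives buyer price Pb = 1238/19; sellers receive Ps = 1238/19 − 19 = 877/19.
New quantity: Q = 449 − 4.5(1238/19) = 2960/19.

Buyers pay 1238/19, sellers receive 877/19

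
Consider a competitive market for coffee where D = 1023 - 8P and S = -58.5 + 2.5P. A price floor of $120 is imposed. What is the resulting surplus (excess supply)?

Surplus = 178.5

Equilibrium price would be P* = 103, so the floor at 120 binds.
At P = 120: D = 63, S = 241.5.
Surplus = 241.5 − 63 = 178.5.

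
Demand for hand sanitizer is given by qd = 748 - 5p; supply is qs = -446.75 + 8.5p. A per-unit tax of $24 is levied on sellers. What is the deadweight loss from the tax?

Pre-tax equilibrium: p* = 88.5, q* = 305.5.
Tax on sellers shifts supply to qs = -446.75 + 8.5(p − 24) = -650.75 + 8.5p.
748 - 5p = -650.75 + 8.5p gives buyer price pb = 1865/18; sellers receive ps = 1865/18 − 24 = 1433/18.
New quantity: q = 748 − 5(1865/18) = 4139/18.
DWL = ½ × 24 × (305.5 − 4139/18) = 2720/3.

Deadweight loss = 2720/3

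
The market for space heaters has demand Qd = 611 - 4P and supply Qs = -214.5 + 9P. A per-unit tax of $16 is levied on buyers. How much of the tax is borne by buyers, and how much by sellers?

Pre-tax equilibrium: P* = 63.5, Q* = 357.
Tax on buyers shifts demand to Qd = 611 − 4(P + 16) = 547 - 4P.
547 - 4P = -214.5 + 9P gives seller price Ps = 1523/26; buyers pay Pb = 1523/26 + 16 = 1939/26.
New quantity: Q = 611 − 4(1939/26) = 4065/13.
Buyer burden = 1939/26 − 63.5 = 144/13; seller burden = 63.5 − 1523/26 = 64/13.

Buyers bear 144/13, sellers bear 64/13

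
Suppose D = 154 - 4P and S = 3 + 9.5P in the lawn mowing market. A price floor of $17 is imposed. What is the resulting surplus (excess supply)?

Surplus = 78.5

Equilibrium price would be P* = 302/27, so the floor at 17 binds.
At P = 17: D = 86, S = 164.5.
Surplus = 164.5 − 86 = 78.5.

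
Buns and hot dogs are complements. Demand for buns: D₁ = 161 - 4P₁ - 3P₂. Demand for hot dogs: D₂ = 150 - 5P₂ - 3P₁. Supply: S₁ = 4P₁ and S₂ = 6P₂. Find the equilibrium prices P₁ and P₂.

Market 1: 161 - 4P₁ - 3P₂ = 4P₁ → 8P₁ + 3P₂ = 161.
Market 2: 11P₂ + 3P₁ = 150.
Eliminating P₂: 11×(1) − 3×(2) gives 79P₁ = 1321, so P₁ = 1321/79.
Back-substitute into (2): P₂ = (150 − 3×1321/79) / 11 = 717/79.

P₁ = 1321/79, P₂ = 717/79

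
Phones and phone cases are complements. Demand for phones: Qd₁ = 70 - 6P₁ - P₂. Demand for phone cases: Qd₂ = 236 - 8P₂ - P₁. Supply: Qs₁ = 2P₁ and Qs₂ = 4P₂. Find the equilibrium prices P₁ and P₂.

Market 1: 70 - 6P₁ - P₂ = 2P₁ → 8P₁ + P₂ = 70.
Market 2: 12P₂ + P₁ = 236.
Eliminating P₂: 12×(1) − 1×(2) gives 95P₁ = 604, so P₁ = 604/95.
Back-substitute into (2): P₂ = (236 − 1×604/95) / 12 = 1818/95.

P₁ = 604/95, P₂ = 1818/95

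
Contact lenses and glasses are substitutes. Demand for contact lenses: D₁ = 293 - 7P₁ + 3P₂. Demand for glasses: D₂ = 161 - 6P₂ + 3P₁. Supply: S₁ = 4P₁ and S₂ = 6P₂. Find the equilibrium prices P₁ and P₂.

P₁ = 1333/41, P₂ = 2650/123

Market 1: 293 - 7P₁ + 3P₂ = 4P₁ → 11P₁ - 3P₂ = 293.
Market 2: 12P₂ - 3P₁ = 161.
Eliminating P₂: 12×(1) + 3×(2) gives 123P₁ = 3999, so P₁ = 1333/41.
Back-substitute into (2): P₂ = (161 + 3×1333/41) / 12 = 2650/123.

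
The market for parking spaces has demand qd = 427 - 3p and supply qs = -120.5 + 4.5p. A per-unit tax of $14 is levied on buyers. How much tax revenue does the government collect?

Tax revenue = 2559.2

Pre-tax equilibrium: p* = 73, q* = 208.
Tax on buyers shifts demand to qd = 427 − 3(p + 14) = 385 - 3p.
385 - 3p = -120.5 + 4.5p gives seller price ps = 67.4; buyers pay pb = 67.4 + 14 = 81.4.
New quantity: q = 427 − 3(81.4) = 182.8.
Revenue = 14 × 182.8 = 2559.2.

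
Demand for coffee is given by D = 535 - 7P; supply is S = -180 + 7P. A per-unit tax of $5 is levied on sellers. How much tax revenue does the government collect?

Tax revenue = 800

Pre-tax equilibrium: P* = 715/14, Q* = 177.5.
Tax on sellers shifts supply to S = -180 + 7(P − 5) = -215 + 7P.
535 - 7P = -215 + 7P gives buyer price Pb = 375/7; sellers receive Ps = 375/7 − 5 = 340/7.
New quantity: Q = 535 − 7(375/7) = 160.
Revenue = 5 × 160 = 800.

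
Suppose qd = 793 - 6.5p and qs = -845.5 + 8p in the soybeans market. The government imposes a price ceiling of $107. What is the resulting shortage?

Shortage = 87

Equilibrium price would be p* = 113, so the ceiling at 107 binds.
At p = 107: qd = 793 − 6.5(107) = 97.5, qs = -845.5 + 8(107) = 10.5.
Shortage = 97.5 − 10.5 = 87.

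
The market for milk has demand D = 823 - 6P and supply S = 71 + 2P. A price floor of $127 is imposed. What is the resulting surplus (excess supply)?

Surplus = 264

Equilibrium price would be P* = 94, so the floor at 127 binds.
At P = 127: D = 61, S = 325.
Surplus = 325 − 61 = 264.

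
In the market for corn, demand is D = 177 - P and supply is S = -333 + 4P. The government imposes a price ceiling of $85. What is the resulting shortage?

Shortage = 85

Equilibrium price would be P* = 102, so the ceiling at 85 binds.
At P = 85: D = 177 − 1(85) = 92, S = -333 + 4(85) = 7.
Shortage = 92 − 7 = 85.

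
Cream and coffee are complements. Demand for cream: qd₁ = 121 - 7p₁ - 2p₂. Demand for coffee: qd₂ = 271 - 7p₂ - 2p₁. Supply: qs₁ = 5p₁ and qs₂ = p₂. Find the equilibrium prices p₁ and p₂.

Market 1: 121 - 7p₁ - 2p₂ = 5p₁ → 12p₁ + 2p₂ = 121.
Market 2: 8p₂ + 2p₁ = 271.
Eliminating p₂: 8×(1) − 2×(2) gives 92p₁ = 426, so p₁ = 213/46.
Back-substitute into (2): p₂ = (271 − 2×213/46) / 8 = 1505/46.

p₁ = 213/46, p₂ = 1505/46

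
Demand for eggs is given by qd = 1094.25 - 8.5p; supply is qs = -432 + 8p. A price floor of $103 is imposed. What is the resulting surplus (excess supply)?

Equilibrium price would be p* = 92.5, so the floor at 103 binds.
At p = 103: qd = 218.75, qs = 392.
Surplus = 392 − 218.75 = 173.25.

Surplus = 173.25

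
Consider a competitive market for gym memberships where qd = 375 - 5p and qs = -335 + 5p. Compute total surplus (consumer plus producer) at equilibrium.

Equilibrium: 375 - 5p = -335 + 5p gives p* = 71, q* = 20.
Demand choke price: p = 75; supply starts at p = 67.
CS = ½(75 − 71)(20) = 40; PS = ½(71 − 67)(20) = 40.

Total surplus = 80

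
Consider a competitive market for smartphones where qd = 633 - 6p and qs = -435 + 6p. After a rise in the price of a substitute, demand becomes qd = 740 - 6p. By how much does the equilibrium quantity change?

Original equilibrium: p* = 89, q* = 99.
New equilibrium: 740 - 6p = -435 + 6p, so 1175 = 12p and p' = 1175/12; q' = 740 − 6(1175/12) = 152.5.
Change in quantity: 152.5 − 99 = 53.5.

Δq = 53.5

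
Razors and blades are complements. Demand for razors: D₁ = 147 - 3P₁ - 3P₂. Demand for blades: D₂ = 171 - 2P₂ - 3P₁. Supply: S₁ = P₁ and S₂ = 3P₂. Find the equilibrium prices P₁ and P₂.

P₁ = 222/11, P₂ = 243/11

Market 1: 147 - 3P₁ - 3P₂ = P₁ → 4P₁ + 3P₂ = 147.
Market 2: 5P₂ + 3P₁ = 171.
Eliminating P₂: 5×(1) − 3×(2) gives 11P₁ = 222, so P₁ = 222/11.
Back-substitute into (2): P₂ = (171 − 3×222/11) / 5 = 243/11.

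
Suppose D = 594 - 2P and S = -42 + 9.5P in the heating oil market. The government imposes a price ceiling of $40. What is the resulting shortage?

Equilibrium price would be P* = 1272/23, so the ceiling at 40 binds.
At P = 40: D = 594 − 2(40) = 514, S = -42 + 9.5(40) = 338.
Shortage = 514 − 338 = 176.

Shortage = 176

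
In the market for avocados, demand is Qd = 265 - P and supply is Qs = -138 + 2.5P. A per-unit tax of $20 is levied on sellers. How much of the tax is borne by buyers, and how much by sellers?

Buyers bear 100/7, sellers bear 40/7

Pre-tax equilibrium: P* = 806/7, Q* = 1049/7.
Tax on sellers shifts supply to Qs = -138 + 2.5(P − 20) = -188 + 2.5P.
265 - P = -188 + 2.5P gives buyer price Pb = 906/7; sellers receive Ps = 906/7 − 20 = 766/7.
New quantity: Q = 265 − 1(906/7) = 949/7.
Buyer burden = 906/7 − 806/7 = 100/7; seller burden = 806/7 − 766/7 = 40/7.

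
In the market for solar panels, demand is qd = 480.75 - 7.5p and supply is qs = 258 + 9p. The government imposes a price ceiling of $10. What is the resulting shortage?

Shortage = 57.75

Equilibrium price would be p* = 13.5, so the ceiling at 10 binds.
At p = 10: qd = 480.75 − 7.5(10) = 405.75, qs = 258 + 9(10) = 348.
Shortage = 405.75 − 348 = 57.75.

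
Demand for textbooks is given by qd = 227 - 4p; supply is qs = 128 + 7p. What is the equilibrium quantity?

q* = 191

Set qd = qs: 227 - 4p = 128 + 7p.
99 = 11p, so p* = 9.
q* = 227 − 4(9) = 191.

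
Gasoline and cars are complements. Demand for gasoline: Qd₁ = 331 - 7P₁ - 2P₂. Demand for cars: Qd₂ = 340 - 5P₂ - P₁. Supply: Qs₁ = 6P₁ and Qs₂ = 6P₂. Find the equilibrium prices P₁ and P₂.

P₁ = 21, P₂ = 29

Market 1: 331 - 7P₁ - 2P₂ = 6P₁ → 13P₁ + 2P₂ = 331.
Market 2: 11P₂ + P₁ = 340.
Eliminating P₂: 11×(1) − 2×(2) gives 141P₁ = 2961, so P₁ = 21.
Back-substitute into (2): P₂ = (340 − 1×21) / 11 = 29.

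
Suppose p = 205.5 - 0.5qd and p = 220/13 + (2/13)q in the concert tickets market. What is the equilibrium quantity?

q* = 4903/17

Set the two price expressions equal: 205.5 - 0.5q = 220/13 + (2/13)q.
4903/26 = (17/26)q, so q* = 4903/17.
p* = 205.5 − (0.5)(4903/17) = 1042/17.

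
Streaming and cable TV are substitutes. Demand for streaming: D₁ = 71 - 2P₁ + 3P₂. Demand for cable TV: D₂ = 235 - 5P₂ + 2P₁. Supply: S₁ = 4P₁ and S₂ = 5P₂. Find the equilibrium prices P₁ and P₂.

P₁ = 1415/54, P₂ = 776/27

Market 1: 71 - 2P₁ + 3P₂ = 4P₁ → 6P₁ - 3P₂ = 71.
Market 2: 10P₂ - 2P₁ = 235.
Eliminating P₂: 10×(1) + 3×(2) gives 54P₁ = 1415, so P₁ = 1415/54.
Back-substitute into (2): P₂ = (235 + 2×1415/54) / 10 = 776/27.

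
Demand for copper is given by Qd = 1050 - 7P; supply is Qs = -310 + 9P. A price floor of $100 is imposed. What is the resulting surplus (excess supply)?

Equilibrium price would be P* = 85, so the floor at 100 binds.
At P = 100: Qd = 350, Qs = 590.
Surplus = 590 − 350 = 240.

Surplus = 240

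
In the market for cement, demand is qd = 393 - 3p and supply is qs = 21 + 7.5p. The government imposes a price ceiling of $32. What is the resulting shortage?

Equilibrium price would be p* = 248/7, so the ceiling at 32 binds.
At p = 32: qd = 393 − 3(32) = 297, qs = 21 + 7.5(32) = 261.
Shortage = 297 − 261 = 36.

Shortage = 36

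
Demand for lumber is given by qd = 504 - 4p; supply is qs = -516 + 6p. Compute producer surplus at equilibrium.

Equilibrium: 504 - 4p = -516 + 6p gives p* = 102, q* = 96.
Supply starts at p = 86 (where qs = 0).
PS = ½(102 − 86)(96) = 768.

Producer surplus = 768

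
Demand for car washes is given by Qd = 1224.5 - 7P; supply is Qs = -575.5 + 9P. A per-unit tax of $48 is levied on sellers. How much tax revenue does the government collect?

Tax revenue = 11904

Pre-tax equilibrium: P* = 112.5, Q* = 437.
Tax on sellers shifts supply to Qs = -575.5 + 9(P − 48) = -1007.5 + 9P.
1224.5 - 7P = -1007.5 + 9P gives buyer price Pb = 139.5; sellers receive Ps = 139.5 − 48 = 91.5.
New quantity: Q = 1224.5 − 7(139.5) = 248.
Revenue = 48 × 248 = 11904.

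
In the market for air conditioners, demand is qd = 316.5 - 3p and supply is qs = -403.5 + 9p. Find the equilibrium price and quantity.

Set qd = qs: 316.5 - 3p = -403.5 + 9p.
720 = 12p, so p* = 60.
q* = 316.5 − 3(60) = 136.5.

p* = 60, q* = 136.5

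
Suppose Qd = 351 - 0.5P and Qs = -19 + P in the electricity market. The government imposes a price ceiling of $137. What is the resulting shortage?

Equilibrium price would be P* = 740/3, so the ceiling at 137 binds.
At P = 137: Qd = 351 − 0.5(137) = 282.5, Qs = -19 + 1(137) = 118.
Shortage = 282.5 − 118 = 164.5.

Shortage = 164.5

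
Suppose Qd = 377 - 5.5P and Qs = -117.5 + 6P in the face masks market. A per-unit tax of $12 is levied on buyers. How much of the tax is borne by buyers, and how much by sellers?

Buyers bear 144/23, sellers bear 132/23

Pre-tax equilibrium: P* = 43, Q* = 140.5.
Tax on buyers shifts demand to Qd = 377 − 5.5(P + 12) = 311 - 5.5P.
311 - 5.5P = -117.5 + 6P gives seller price Ps = 857/23; buyers pay Pb = 857/23 + 12 = 1133/23.
New quantity: Q = 377 − 5.5(1133/23) = 4879/46.
Buyer burden = 1133/23 − 43 = 144/23; seller burden = 43 − 857/23 = 132/23.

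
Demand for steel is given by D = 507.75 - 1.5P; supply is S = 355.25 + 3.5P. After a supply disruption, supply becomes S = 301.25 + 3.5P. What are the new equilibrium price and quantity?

Original equilibrium: P* = 30.5, Q* = 462.
New equilibrium: 507.75 - 1.5P = 301.25 + 3.5P, so 206.5 = 5P and P' = 41.3; Q' = 507.75 − 1.5(41.3) = 445.8.

P' = 41.3, Q' = 445.8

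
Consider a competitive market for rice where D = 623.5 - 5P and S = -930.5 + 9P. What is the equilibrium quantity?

Q* = 68.5

Set D = S: 623.5 - 5P = -930.5 + 9P.
1554 = 14P, so P* = 111.
Q* = 623.5 − 5(111) = 68.5.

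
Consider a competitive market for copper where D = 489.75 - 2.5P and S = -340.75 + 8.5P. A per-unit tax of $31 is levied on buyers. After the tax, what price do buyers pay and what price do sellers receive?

Pre-tax equilibrium: P* = 75.5, Q* = 301.
Tax on buyers shifts demand to D = 489.75 − 2.5(P + 31) = 412.25 - 2.5P.
412.25 - 2.5P = -340.75 + 8.5P gives seller price Ps = 753/11; buyers pay Pb = 753/11 + 31 = 1094/11.
New quantity: Q = 489.75 − 2.5(1094/11) = 10609/44.

Buyers pay 1094/11, sellers receive 753/11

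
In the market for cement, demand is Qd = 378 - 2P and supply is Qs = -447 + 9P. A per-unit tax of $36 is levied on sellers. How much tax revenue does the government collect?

Tax revenue = 66960/11

Pre-tax equilibrium: P* = 75, Q* = 228.
Tax on sellers shifts supply to Qs = -447 + 9(P − 36) = -771 + 9P.
378 - 2P = -771 + 9P gives buyer price Pb = 1149/11; sellers receive Ps = 1149/11 − 36 = 753/11.
New quantity: Q = 378 − 2(1149/11) = 1860/11.
Revenue = 36 × 1860/11 = 66960/11.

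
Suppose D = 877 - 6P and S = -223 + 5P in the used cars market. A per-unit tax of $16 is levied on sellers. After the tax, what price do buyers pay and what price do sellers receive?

Buyers pay 1180/11, sellers receive 1004/11

Pre-tax equilibrium: P* = 100, Q* = 277.
Tax on sellers shifts supply to S = -223 + 5(P − 16) = -303 + 5P.
877 - 6P = -303 + 5P gives buyer price Pb = 1180/11; sellers receive Ps = 1180/11 − 16 = 1004/11.
New quantity: Q = 877 − 6(1180/11) = 2567/11.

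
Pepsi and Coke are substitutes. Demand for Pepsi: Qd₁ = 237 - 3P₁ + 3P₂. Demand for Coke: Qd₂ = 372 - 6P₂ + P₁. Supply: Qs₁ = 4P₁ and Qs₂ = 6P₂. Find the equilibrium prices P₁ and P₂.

P₁ = 440/9, P₂ = 947/27

Market 1: 237 - 3P₁ + 3P₂ = 4P₁ → 7P₁ - 3P₂ = 237.
Market 2: 12P₂ - P₁ = 372.
Eliminating P₂: 12×(1) + 3×(2) gives 81P₁ = 3960, so P₁ = 440/9.
Back-substitute into (2): P₂ = (372 + 1×440/9) / 12 = 947/27.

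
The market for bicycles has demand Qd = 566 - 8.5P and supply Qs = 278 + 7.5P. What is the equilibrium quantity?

Q* = 413

Set Qd = Qs: 566 - 8.5P = 278 + 7.5P.
288 = 16P, so P* = 18.
Q* = 566 − 8.5(18) = 413.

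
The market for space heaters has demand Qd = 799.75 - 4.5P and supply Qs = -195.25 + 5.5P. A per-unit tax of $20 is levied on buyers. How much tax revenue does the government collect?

Pre-tax equilibrium: P* = 99.5, Q* = 352.
Tax on buyers shifts demand to Qd = 799.75 − 4.5(P + 20) = 709.75 - 4.5P.
709.75 - 4.5P = -195.25 + 5.5P gives seller price Ps = 90.5; buyers pay Pb = 90.5 + 20 = 110.5.
New quantity: Q = 799.75 − 4.5(110.5) = 302.5.
Revenue = 20 × 302.5 = 6050.

Tax revenue = 6050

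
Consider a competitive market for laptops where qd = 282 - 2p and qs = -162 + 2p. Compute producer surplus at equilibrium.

Producer surplus = 900

Equilibrium: 282 - 2p = -162 + 2p gives p* = 111, q* = 60.
Supply starts at p = 81 (where qs = 0).
PS = ½(111 − 81)(60) = 900.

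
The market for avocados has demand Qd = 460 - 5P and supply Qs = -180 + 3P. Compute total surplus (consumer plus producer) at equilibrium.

Equilibrium: 460 - 5P = -180 + 3P gives P* = 80, Q* = 60.
Demand choke price: P = 92; supply starts at P = 60.
CS = ½(92 − 80)(60) = 360; PS = ½(80 − 60)(60) = 600.

Total surplus = 960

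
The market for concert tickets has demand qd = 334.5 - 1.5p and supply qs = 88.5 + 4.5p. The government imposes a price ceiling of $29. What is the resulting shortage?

Equilibrium price would be p* = 41, so the ceiling at 29 binds.
At p = 29: qd = 334.5 − 1.5(29) = 291, qs = 88.5 + 4.5(29) = 219.
Shortage = 291 − 219 = 72.

Shortage = 72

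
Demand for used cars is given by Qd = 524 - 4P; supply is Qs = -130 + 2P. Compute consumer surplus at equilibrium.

Consumer surplus = 968

Equilibrium: 524 - 4P = -130 + 2P gives P* = 109, Q* = 88.
Demand choke price (Qd = 0): P = 131.
CS = ½(131 − 109)(88) = 968.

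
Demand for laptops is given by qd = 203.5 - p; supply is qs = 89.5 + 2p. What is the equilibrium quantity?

Set qd = qs: 203.5 - p = 89.5 + 2p.
114 = 3p, so p* = 38.
q* = 203.5 − 1(38) = 165.5.

q* = 165.5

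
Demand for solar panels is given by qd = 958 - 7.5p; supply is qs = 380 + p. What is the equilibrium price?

p* = 68

Set qd = qs: 958 - 7.5p = 380 + p.
578 = 8.5p, so p* = 68.
q* = 958 − 7.5(68) = 448.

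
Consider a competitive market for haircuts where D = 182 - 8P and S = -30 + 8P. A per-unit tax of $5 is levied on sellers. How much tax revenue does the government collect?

Pre-tax equilibrium: P* = 13.25, Q* = 76.
Tax on sellers shifts supply to S = -30 + 8(P − 5) = -70 + 8P.
182 - 8P = -70 + 8P gives buyer price Pb = 15.75; sellers receive Ps = 15.75 − 5 = 10.75.
New quantity: Q = 182 − 8(15.75) = 56.
Revenue = 5 × 56 = 280.

Tax revenue = 280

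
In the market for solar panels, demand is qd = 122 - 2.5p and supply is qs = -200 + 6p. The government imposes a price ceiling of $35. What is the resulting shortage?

Shortage = 24.5

Equilibrium price would be p* = 644/17, so the ceiling at 35 binds.
At p = 35: qd = 122 − 2.5(35) = 34.5, qs = -200 + 6(35) = 10.
Shortage = 34.5 − 10 = 24.5.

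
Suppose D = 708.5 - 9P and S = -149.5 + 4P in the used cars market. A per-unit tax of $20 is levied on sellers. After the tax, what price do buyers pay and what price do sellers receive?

Buyers pay 938/13, sellers receive 678/13

Pre-tax equilibrium: P* = 66, Q* = 114.5.
Tax on sellers shifts supply to S = -149.5 + 4(P − 20) = -229.5 + 4P.
708.5 - 9P = -229.5 + 4P gives buyer price Pb = 938/13; sellers receive Ps = 938/13 − 20 = 678/13.
New quantity: Q = 708.5 − 9(938/13) = 1537/26.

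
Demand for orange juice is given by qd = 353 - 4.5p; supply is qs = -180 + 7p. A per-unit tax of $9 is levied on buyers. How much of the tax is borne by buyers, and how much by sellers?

Pre-tax equilibrium: p* = 1066/23, q* = 3322/23.
Tax on buyers shifts demand to qd = 353 − 4.5(p + 9) = 312.5 - 4.5p.
312.5 - 4.5p = -180 + 7p gives seller price ps = 985/23; buyers pay pb = 985/23 + 9 = 1192/23.
New quantity: q = 353 − 4.5(1192/23) = 2755/23.
Buyer burden = 1192/23 − 1066/23 = 126/23; seller burden = 1066/23 − 985/23 = 81/23.

Buyers bear 126/23, sellers bear 81/23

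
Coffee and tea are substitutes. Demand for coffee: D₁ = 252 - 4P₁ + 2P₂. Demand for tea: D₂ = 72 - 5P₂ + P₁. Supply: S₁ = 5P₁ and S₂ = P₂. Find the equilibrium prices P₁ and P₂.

P₁ = 414/13, P₂ = 225/13

Market 1: 252 - 4P₁ + 2P₂ = 5P₁ → 9P₁ - 2P₂ = 252.
Market 2: 6P₂ - P₁ = 72.
Eliminating P₂: 6×(1) + 2×(2) gives 52P₁ = 1656, so P₁ = 414/13.
Back-substitute into (2): P₂ = (72 + 1×414/13) / 6 = 225/13.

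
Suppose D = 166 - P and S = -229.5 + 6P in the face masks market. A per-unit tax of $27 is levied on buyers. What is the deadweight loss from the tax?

Pre-tax equilibrium: P* = 56.5, Q* = 109.5.
Tax on buyers shifts demand to D = 166 − 1(P + 27) = 139 - P.
139 - P = -229.5 + 6P gives seller price Ps = 737/14; buyers pay Pb = 737/14 + 27 = 1115/14.
New quantity: Q = 166 − 1(1115/14) = 1209/14.
DWL = ½ × 27 × (109.5 − 1209/14) = 2187/7.

Deadweight loss = 2187/7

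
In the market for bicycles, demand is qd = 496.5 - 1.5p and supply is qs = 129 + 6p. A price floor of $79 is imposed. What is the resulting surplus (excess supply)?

Surplus = 225

Equilibrium price would be p* = 49, so the floor at 79 binds.
At p = 79: qd = 378, qs = 603.
Surplus = 603 − 378 = 225.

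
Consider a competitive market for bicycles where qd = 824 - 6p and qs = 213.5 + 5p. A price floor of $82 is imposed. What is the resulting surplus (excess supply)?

Equilibrium price would be p* = 55.5, so the floor at 82 binds.
At p = 82: qd = 332, qs = 623.5.
Surplus = 623.5 − 332 = 291.5.

Surplus = 291.5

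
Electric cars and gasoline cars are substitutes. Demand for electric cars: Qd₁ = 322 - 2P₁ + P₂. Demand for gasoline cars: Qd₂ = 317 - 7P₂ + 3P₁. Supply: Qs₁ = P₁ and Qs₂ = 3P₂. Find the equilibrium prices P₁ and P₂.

P₁ = 131, P₂ = 71

Market 1: 322 - 2P₁ + P₂ = P₁ → 3P₁ - P₂ = 322.
Market 2: 10P₂ - 3P₁ = 317.
Eliminating P₂: 10×(1) + 1×(2) gives 27P₁ = 3537, so P₁ = 131.
Back-substitute into (2): P₂ = (317 + 3×131) / 10 = 71.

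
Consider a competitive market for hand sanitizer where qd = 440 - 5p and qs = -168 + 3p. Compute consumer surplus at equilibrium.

Equilibrium: 440 - 5p = -168 + 3p gives p* = 76, q* = 60.
Demand choke price (qd = 0): p = 88.
CS = ½(88 − 76)(60) = 360.

Consumer surplus = 360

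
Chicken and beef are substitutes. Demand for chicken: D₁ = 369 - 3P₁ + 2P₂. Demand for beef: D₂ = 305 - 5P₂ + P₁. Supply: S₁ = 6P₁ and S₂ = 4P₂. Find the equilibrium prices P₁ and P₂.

P₁ = 3931/79, P₂ = 3114/79

Market 1: 369 - 3P₁ + 2P₂ = 6P₁ → 9P₁ - 2P₂ = 369.
Market 2: 9P₂ - P₁ = 305.
Eliminating P₂: 9×(1) + 2×(2) gives 79P₁ = 3931, so P₁ = 3931/79.
Back-substitute into (2): P₂ = (305 + 1×3931/79) / 9 = 3114/79.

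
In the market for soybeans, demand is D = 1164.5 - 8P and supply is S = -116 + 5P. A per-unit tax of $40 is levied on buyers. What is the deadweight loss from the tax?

Deadweight loss = 32000/13

Pre-tax equilibrium: P* = 98.5, Q* = 376.5.
Tax on buyers shifts demand to D = 1164.5 − 8(P + 40) = 844.5 - 8P.
844.5 - 8P = -116 + 5P gives seller price Ps = 1921/26; buyers pay Pb = 1921/26 + 40 = 2961/26.
New quantity: Q = 1164.5 − 8(2961/26) = 6589/26.
DWL = ½ × 40 × (376.5 − 6589/26) = 32000/13.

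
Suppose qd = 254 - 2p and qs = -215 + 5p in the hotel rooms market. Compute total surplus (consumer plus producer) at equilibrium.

Total surplus = 5040

Equilibrium: 254 - 2p = -215 + 5p gives p* = 67, q* = 120.
Demand choke price: p = 127; supply starts at p = 43.
CS = ½(127 − 67)(120) = 3600; PS = ½(67 − 43)(120) = 1440.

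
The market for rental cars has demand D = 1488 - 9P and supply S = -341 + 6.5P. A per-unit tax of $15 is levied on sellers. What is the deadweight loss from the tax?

Pre-tax equilibrium: P* = 118, Q* = 426.
Tax on sellers shifts supply to S = -341 + 6.5(P − 15) = -438.5 + 6.5P.
1488 - 9P = -438.5 + 6.5P gives buyer price Pb = 3853/31; sellers receive Ps = 3853/31 − 15 = 3388/31.
New quantity: Q = 1488 − 9(3853/31) = 11451/31.
DWL = ½ × 15 × (426 − 11451/31) = 26325/62.

Deadweight loss = 26325/62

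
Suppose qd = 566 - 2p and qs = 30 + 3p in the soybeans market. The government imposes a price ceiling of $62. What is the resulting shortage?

Equilibrium price would be p* = 107.2, so the ceiling at 62 binds.
At p = 62: qd = 566 − 2(62) = 442, qs = 30 + 3(62) = 216.
Shortage = 442 − 216 = 226.

Shortage = 226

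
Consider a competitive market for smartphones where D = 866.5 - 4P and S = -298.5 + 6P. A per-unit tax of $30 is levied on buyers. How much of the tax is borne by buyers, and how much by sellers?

Buyers bear $18, sellers bear $12

Pre-tax equilibrium: P* = 116.5, Q* = 400.5.
Tax on buyers shifts demand to D = 866.5 − 4(P + 30) = 746.5 - 4P.
746.5 - 4P = -298.5 + 6P gives seller price Ps = 104.5; buyers pay Pb = 104.5 + 30 = 134.5.
New quantity: Q = 866.5 − 4(134.5) = 328.5.
Buyer burden = 134.5 − 116.5 = 18; seller burden = 116.5 − 104.5 = 12.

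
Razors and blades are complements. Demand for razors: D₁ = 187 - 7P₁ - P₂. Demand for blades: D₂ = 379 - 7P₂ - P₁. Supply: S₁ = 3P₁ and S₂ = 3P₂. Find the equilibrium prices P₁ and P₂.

Market 1: 187 - 7P₁ - P₂ = 3P₁ → 10P₁ + P₂ = 187.
Market 2: 10P₂ + P₁ = 379.
Eliminating P₂: 10×(1) − 1×(2) gives 99P₁ = 1491, so P₁ = 497/33.
Back-substitute into (2): P₂ = (379 − 1×497/33) / 10 = 1201/33.

P₁ = 497/33, P₂ = 1201/33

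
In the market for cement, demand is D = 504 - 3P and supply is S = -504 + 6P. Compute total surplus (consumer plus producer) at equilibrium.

Total surplus = 7056

Equilibrium: 504 - 3P = -504 + 6P gives P* = 112, Q* = 168.
Demand choke price: P = 168; supply starts at P = 84.
CS = ½(168 − 112)(168) = 4704; PS = ½(112 − 84)(168) = 2352.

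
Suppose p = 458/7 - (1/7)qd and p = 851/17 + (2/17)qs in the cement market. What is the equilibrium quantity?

q* = 59

Set the two price expressions equal: 458/7 - (1/7)q = 851/17 + (2/17)q.
1829/119 = (31/119)q, so q* = 59.
p* = 458/7 − (1/7)(59) = 57.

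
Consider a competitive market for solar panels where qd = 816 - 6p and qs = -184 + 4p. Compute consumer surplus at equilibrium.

Consumer surplus = 3888

Equilibrium: 816 - 6p = -184 + 4p gives p* = 100, q* = 216.
Demand choke price (qd = 0): p = 136.
CS = ½(136 − 100)(216) = 3888.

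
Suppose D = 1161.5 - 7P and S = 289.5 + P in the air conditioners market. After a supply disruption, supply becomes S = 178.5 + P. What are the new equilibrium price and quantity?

P' = 122.875, Q' = 301.375

Original equilibrium: P* = 109, Q* = 398.5.
New equilibrium: 1161.5 - 7P = 178.5 + P, so 983 = 8P and P' = 122.875; Q' = 1161.5 − 7(122.875) = 301.375.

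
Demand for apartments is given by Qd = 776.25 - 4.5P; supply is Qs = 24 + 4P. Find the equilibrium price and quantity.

P* = 88.5, Q* = 378

Set Qd = Qs: 776.25 - 4.5P = 24 + 4P.
752.25 = 8.5P, so P* = 88.5.
Q* = 776.25 − 4.5(88.5) = 378.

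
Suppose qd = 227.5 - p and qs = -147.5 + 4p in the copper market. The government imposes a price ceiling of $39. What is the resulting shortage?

Shortage = 180

Equilibrium price would be p* = 75, so the ceiling at 39 binds.
At p = 39: qd = 227.5 − 1(39) = 188.5, qs = -147.5 + 4(39) = 8.5.
Shortage = 188.5 − 8.5 = 180.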